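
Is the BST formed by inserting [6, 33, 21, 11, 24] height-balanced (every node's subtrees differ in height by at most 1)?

Tree (level-order array): [6, None, 33, 21, None, 11, 24]
Definition: a tree is height-balanced if, at every node, |h(left) - h(right)| <= 1 (empty subtree has height -1).
Bottom-up per-node check:
  node 11: h_left=-1, h_right=-1, diff=0 [OK], height=0
  node 24: h_left=-1, h_right=-1, diff=0 [OK], height=0
  node 21: h_left=0, h_right=0, diff=0 [OK], height=1
  node 33: h_left=1, h_right=-1, diff=2 [FAIL (|1--1|=2 > 1)], height=2
  node 6: h_left=-1, h_right=2, diff=3 [FAIL (|-1-2|=3 > 1)], height=3
Node 33 violates the condition: |1 - -1| = 2 > 1.
Result: Not balanced


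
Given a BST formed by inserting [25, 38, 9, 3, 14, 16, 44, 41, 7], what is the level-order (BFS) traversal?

Tree insertion order: [25, 38, 9, 3, 14, 16, 44, 41, 7]
Tree (level-order array): [25, 9, 38, 3, 14, None, 44, None, 7, None, 16, 41]
BFS from the root, enqueuing left then right child of each popped node:
  queue [25] -> pop 25, enqueue [9, 38], visited so far: [25]
  queue [9, 38] -> pop 9, enqueue [3, 14], visited so far: [25, 9]
  queue [38, 3, 14] -> pop 38, enqueue [44], visited so far: [25, 9, 38]
  queue [3, 14, 44] -> pop 3, enqueue [7], visited so far: [25, 9, 38, 3]
  queue [14, 44, 7] -> pop 14, enqueue [16], visited so far: [25, 9, 38, 3, 14]
  queue [44, 7, 16] -> pop 44, enqueue [41], visited so far: [25, 9, 38, 3, 14, 44]
  queue [7, 16, 41] -> pop 7, enqueue [none], visited so far: [25, 9, 38, 3, 14, 44, 7]
  queue [16, 41] -> pop 16, enqueue [none], visited so far: [25, 9, 38, 3, 14, 44, 7, 16]
  queue [41] -> pop 41, enqueue [none], visited so far: [25, 9, 38, 3, 14, 44, 7, 16, 41]
Result: [25, 9, 38, 3, 14, 44, 7, 16, 41]


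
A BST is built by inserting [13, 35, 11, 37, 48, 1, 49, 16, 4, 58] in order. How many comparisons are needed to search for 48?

Search path for 48: 13 -> 35 -> 37 -> 48
Found: True
Comparisons: 4


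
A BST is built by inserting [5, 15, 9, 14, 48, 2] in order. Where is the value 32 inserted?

Starting tree (level order): [5, 2, 15, None, None, 9, 48, None, 14]
Insertion path: 5 -> 15 -> 48
Result: insert 32 as left child of 48
Final tree (level order): [5, 2, 15, None, None, 9, 48, None, 14, 32]


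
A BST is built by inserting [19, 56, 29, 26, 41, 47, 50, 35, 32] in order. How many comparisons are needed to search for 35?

Search path for 35: 19 -> 56 -> 29 -> 41 -> 35
Found: True
Comparisons: 5


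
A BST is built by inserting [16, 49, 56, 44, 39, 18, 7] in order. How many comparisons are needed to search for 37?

Search path for 37: 16 -> 49 -> 44 -> 39 -> 18
Found: False
Comparisons: 5


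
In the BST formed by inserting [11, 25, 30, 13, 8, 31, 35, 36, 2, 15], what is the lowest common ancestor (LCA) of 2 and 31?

Tree insertion order: [11, 25, 30, 13, 8, 31, 35, 36, 2, 15]
Tree (level-order array): [11, 8, 25, 2, None, 13, 30, None, None, None, 15, None, 31, None, None, None, 35, None, 36]
In a BST, the LCA of p=2, q=31 is the first node v on the
root-to-leaf path with p <= v <= q (go left if both < v, right if both > v).
Walk from root:
  at 11: 2 <= 11 <= 31, this is the LCA
LCA = 11


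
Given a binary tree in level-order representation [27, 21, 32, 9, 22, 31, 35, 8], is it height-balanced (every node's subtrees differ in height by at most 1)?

Tree (level-order array): [27, 21, 32, 9, 22, 31, 35, 8]
Definition: a tree is height-balanced if, at every node, |h(left) - h(right)| <= 1 (empty subtree has height -1).
Bottom-up per-node check:
  node 8: h_left=-1, h_right=-1, diff=0 [OK], height=0
  node 9: h_left=0, h_right=-1, diff=1 [OK], height=1
  node 22: h_left=-1, h_right=-1, diff=0 [OK], height=0
  node 21: h_left=1, h_right=0, diff=1 [OK], height=2
  node 31: h_left=-1, h_right=-1, diff=0 [OK], height=0
  node 35: h_left=-1, h_right=-1, diff=0 [OK], height=0
  node 32: h_left=0, h_right=0, diff=0 [OK], height=1
  node 27: h_left=2, h_right=1, diff=1 [OK], height=3
All nodes satisfy the balance condition.
Result: Balanced


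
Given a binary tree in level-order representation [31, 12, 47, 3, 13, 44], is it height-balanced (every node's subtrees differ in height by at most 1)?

Tree (level-order array): [31, 12, 47, 3, 13, 44]
Definition: a tree is height-balanced if, at every node, |h(left) - h(right)| <= 1 (empty subtree has height -1).
Bottom-up per-node check:
  node 3: h_left=-1, h_right=-1, diff=0 [OK], height=0
  node 13: h_left=-1, h_right=-1, diff=0 [OK], height=0
  node 12: h_left=0, h_right=0, diff=0 [OK], height=1
  node 44: h_left=-1, h_right=-1, diff=0 [OK], height=0
  node 47: h_left=0, h_right=-1, diff=1 [OK], height=1
  node 31: h_left=1, h_right=1, diff=0 [OK], height=2
All nodes satisfy the balance condition.
Result: Balanced


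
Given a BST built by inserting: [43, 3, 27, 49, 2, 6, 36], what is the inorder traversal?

Tree insertion order: [43, 3, 27, 49, 2, 6, 36]
Tree (level-order array): [43, 3, 49, 2, 27, None, None, None, None, 6, 36]
Inorder traversal: [2, 3, 6, 27, 36, 43, 49]


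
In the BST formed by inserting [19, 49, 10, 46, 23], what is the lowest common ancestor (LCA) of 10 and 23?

Tree insertion order: [19, 49, 10, 46, 23]
Tree (level-order array): [19, 10, 49, None, None, 46, None, 23]
In a BST, the LCA of p=10, q=23 is the first node v on the
root-to-leaf path with p <= v <= q (go left if both < v, right if both > v).
Walk from root:
  at 19: 10 <= 19 <= 23, this is the LCA
LCA = 19


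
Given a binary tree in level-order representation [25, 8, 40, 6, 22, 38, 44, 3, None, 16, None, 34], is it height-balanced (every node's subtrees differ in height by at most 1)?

Tree (level-order array): [25, 8, 40, 6, 22, 38, 44, 3, None, 16, None, 34]
Definition: a tree is height-balanced if, at every node, |h(left) - h(right)| <= 1 (empty subtree has height -1).
Bottom-up per-node check:
  node 3: h_left=-1, h_right=-1, diff=0 [OK], height=0
  node 6: h_left=0, h_right=-1, diff=1 [OK], height=1
  node 16: h_left=-1, h_right=-1, diff=0 [OK], height=0
  node 22: h_left=0, h_right=-1, diff=1 [OK], height=1
  node 8: h_left=1, h_right=1, diff=0 [OK], height=2
  node 34: h_left=-1, h_right=-1, diff=0 [OK], height=0
  node 38: h_left=0, h_right=-1, diff=1 [OK], height=1
  node 44: h_left=-1, h_right=-1, diff=0 [OK], height=0
  node 40: h_left=1, h_right=0, diff=1 [OK], height=2
  node 25: h_left=2, h_right=2, diff=0 [OK], height=3
All nodes satisfy the balance condition.
Result: Balanced


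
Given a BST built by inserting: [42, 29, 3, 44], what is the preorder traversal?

Tree insertion order: [42, 29, 3, 44]
Tree (level-order array): [42, 29, 44, 3]
Preorder traversal: [42, 29, 3, 44]


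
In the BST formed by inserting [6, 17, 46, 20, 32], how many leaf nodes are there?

Tree built from: [6, 17, 46, 20, 32]
Tree (level-order array): [6, None, 17, None, 46, 20, None, None, 32]
Rule: A leaf has 0 children.
Per-node child counts:
  node 6: 1 child(ren)
  node 17: 1 child(ren)
  node 46: 1 child(ren)
  node 20: 1 child(ren)
  node 32: 0 child(ren)
Matching nodes: [32]
Count of leaf nodes: 1


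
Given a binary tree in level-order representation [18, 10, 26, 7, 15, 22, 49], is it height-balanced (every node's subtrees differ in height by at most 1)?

Tree (level-order array): [18, 10, 26, 7, 15, 22, 49]
Definition: a tree is height-balanced if, at every node, |h(left) - h(right)| <= 1 (empty subtree has height -1).
Bottom-up per-node check:
  node 7: h_left=-1, h_right=-1, diff=0 [OK], height=0
  node 15: h_left=-1, h_right=-1, diff=0 [OK], height=0
  node 10: h_left=0, h_right=0, diff=0 [OK], height=1
  node 22: h_left=-1, h_right=-1, diff=0 [OK], height=0
  node 49: h_left=-1, h_right=-1, diff=0 [OK], height=0
  node 26: h_left=0, h_right=0, diff=0 [OK], height=1
  node 18: h_left=1, h_right=1, diff=0 [OK], height=2
All nodes satisfy the balance condition.
Result: Balanced


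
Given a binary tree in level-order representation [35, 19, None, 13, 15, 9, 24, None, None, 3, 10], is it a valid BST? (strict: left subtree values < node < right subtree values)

Level-order array: [35, 19, None, 13, 15, 9, 24, None, None, 3, 10]
Validate using subtree bounds (lo, hi): at each node, require lo < value < hi,
then recurse left with hi=value and right with lo=value.
Preorder trace (stopping at first violation):
  at node 35 with bounds (-inf, +inf): OK
  at node 19 with bounds (-inf, 35): OK
  at node 13 with bounds (-inf, 19): OK
  at node 9 with bounds (-inf, 13): OK
  at node 3 with bounds (-inf, 9): OK
  at node 10 with bounds (9, 13): OK
  at node 24 with bounds (13, 19): VIOLATION
Node 24 violates its bound: not (13 < 24 < 19).
Result: Not a valid BST


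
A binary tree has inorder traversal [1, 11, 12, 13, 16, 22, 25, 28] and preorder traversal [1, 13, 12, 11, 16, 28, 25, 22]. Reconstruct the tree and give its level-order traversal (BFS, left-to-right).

Inorder:  [1, 11, 12, 13, 16, 22, 25, 28]
Preorder: [1, 13, 12, 11, 16, 28, 25, 22]
Algorithm: preorder visits root first, so consume preorder in order;
for each root, split the current inorder slice at that value into
left-subtree inorder and right-subtree inorder, then recurse.
Recursive splits:
  root=1; inorder splits into left=[], right=[11, 12, 13, 16, 22, 25, 28]
  root=13; inorder splits into left=[11, 12], right=[16, 22, 25, 28]
  root=12; inorder splits into left=[11], right=[]
  root=11; inorder splits into left=[], right=[]
  root=16; inorder splits into left=[], right=[22, 25, 28]
  root=28; inorder splits into left=[22, 25], right=[]
  root=25; inorder splits into left=[22], right=[]
  root=22; inorder splits into left=[], right=[]
Reconstructed level-order: [1, 13, 12, 16, 11, 28, 25, 22]


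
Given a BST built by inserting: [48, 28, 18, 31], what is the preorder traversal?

Tree insertion order: [48, 28, 18, 31]
Tree (level-order array): [48, 28, None, 18, 31]
Preorder traversal: [48, 28, 18, 31]


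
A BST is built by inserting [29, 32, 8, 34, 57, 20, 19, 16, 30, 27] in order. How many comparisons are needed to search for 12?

Search path for 12: 29 -> 8 -> 20 -> 19 -> 16
Found: False
Comparisons: 5


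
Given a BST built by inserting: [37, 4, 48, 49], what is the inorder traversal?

Tree insertion order: [37, 4, 48, 49]
Tree (level-order array): [37, 4, 48, None, None, None, 49]
Inorder traversal: [4, 37, 48, 49]


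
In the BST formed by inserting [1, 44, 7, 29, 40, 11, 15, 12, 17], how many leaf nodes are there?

Tree built from: [1, 44, 7, 29, 40, 11, 15, 12, 17]
Tree (level-order array): [1, None, 44, 7, None, None, 29, 11, 40, None, 15, None, None, 12, 17]
Rule: A leaf has 0 children.
Per-node child counts:
  node 1: 1 child(ren)
  node 44: 1 child(ren)
  node 7: 1 child(ren)
  node 29: 2 child(ren)
  node 11: 1 child(ren)
  node 15: 2 child(ren)
  node 12: 0 child(ren)
  node 17: 0 child(ren)
  node 40: 0 child(ren)
Matching nodes: [12, 17, 40]
Count of leaf nodes: 3


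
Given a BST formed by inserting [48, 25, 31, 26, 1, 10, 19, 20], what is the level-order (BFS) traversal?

Tree insertion order: [48, 25, 31, 26, 1, 10, 19, 20]
Tree (level-order array): [48, 25, None, 1, 31, None, 10, 26, None, None, 19, None, None, None, 20]
BFS from the root, enqueuing left then right child of each popped node:
  queue [48] -> pop 48, enqueue [25], visited so far: [48]
  queue [25] -> pop 25, enqueue [1, 31], visited so far: [48, 25]
  queue [1, 31] -> pop 1, enqueue [10], visited so far: [48, 25, 1]
  queue [31, 10] -> pop 31, enqueue [26], visited so far: [48, 25, 1, 31]
  queue [10, 26] -> pop 10, enqueue [19], visited so far: [48, 25, 1, 31, 10]
  queue [26, 19] -> pop 26, enqueue [none], visited so far: [48, 25, 1, 31, 10, 26]
  queue [19] -> pop 19, enqueue [20], visited so far: [48, 25, 1, 31, 10, 26, 19]
  queue [20] -> pop 20, enqueue [none], visited so far: [48, 25, 1, 31, 10, 26, 19, 20]
Result: [48, 25, 1, 31, 10, 26, 19, 20]


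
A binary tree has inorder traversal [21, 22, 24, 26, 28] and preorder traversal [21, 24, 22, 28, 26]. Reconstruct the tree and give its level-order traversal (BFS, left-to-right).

Inorder:  [21, 22, 24, 26, 28]
Preorder: [21, 24, 22, 28, 26]
Algorithm: preorder visits root first, so consume preorder in order;
for each root, split the current inorder slice at that value into
left-subtree inorder and right-subtree inorder, then recurse.
Recursive splits:
  root=21; inorder splits into left=[], right=[22, 24, 26, 28]
  root=24; inorder splits into left=[22], right=[26, 28]
  root=22; inorder splits into left=[], right=[]
  root=28; inorder splits into left=[26], right=[]
  root=26; inorder splits into left=[], right=[]
Reconstructed level-order: [21, 24, 22, 28, 26]


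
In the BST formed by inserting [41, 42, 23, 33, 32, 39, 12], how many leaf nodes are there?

Tree built from: [41, 42, 23, 33, 32, 39, 12]
Tree (level-order array): [41, 23, 42, 12, 33, None, None, None, None, 32, 39]
Rule: A leaf has 0 children.
Per-node child counts:
  node 41: 2 child(ren)
  node 23: 2 child(ren)
  node 12: 0 child(ren)
  node 33: 2 child(ren)
  node 32: 0 child(ren)
  node 39: 0 child(ren)
  node 42: 0 child(ren)
Matching nodes: [12, 32, 39, 42]
Count of leaf nodes: 4


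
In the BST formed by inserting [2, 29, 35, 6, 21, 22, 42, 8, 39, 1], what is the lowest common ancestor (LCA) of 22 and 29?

Tree insertion order: [2, 29, 35, 6, 21, 22, 42, 8, 39, 1]
Tree (level-order array): [2, 1, 29, None, None, 6, 35, None, 21, None, 42, 8, 22, 39]
In a BST, the LCA of p=22, q=29 is the first node v on the
root-to-leaf path with p <= v <= q (go left if both < v, right if both > v).
Walk from root:
  at 2: both 22 and 29 > 2, go right
  at 29: 22 <= 29 <= 29, this is the LCA
LCA = 29


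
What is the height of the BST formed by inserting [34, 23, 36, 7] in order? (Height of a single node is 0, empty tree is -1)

Insertion order: [34, 23, 36, 7]
Tree (level-order array): [34, 23, 36, 7]
Compute height bottom-up (empty subtree = -1):
  height(7) = 1 + max(-1, -1) = 0
  height(23) = 1 + max(0, -1) = 1
  height(36) = 1 + max(-1, -1) = 0
  height(34) = 1 + max(1, 0) = 2
Height = 2


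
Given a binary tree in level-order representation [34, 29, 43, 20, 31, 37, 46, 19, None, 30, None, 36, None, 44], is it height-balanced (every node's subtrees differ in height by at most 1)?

Tree (level-order array): [34, 29, 43, 20, 31, 37, 46, 19, None, 30, None, 36, None, 44]
Definition: a tree is height-balanced if, at every node, |h(left) - h(right)| <= 1 (empty subtree has height -1).
Bottom-up per-node check:
  node 19: h_left=-1, h_right=-1, diff=0 [OK], height=0
  node 20: h_left=0, h_right=-1, diff=1 [OK], height=1
  node 30: h_left=-1, h_right=-1, diff=0 [OK], height=0
  node 31: h_left=0, h_right=-1, diff=1 [OK], height=1
  node 29: h_left=1, h_right=1, diff=0 [OK], height=2
  node 36: h_left=-1, h_right=-1, diff=0 [OK], height=0
  node 37: h_left=0, h_right=-1, diff=1 [OK], height=1
  node 44: h_left=-1, h_right=-1, diff=0 [OK], height=0
  node 46: h_left=0, h_right=-1, diff=1 [OK], height=1
  node 43: h_left=1, h_right=1, diff=0 [OK], height=2
  node 34: h_left=2, h_right=2, diff=0 [OK], height=3
All nodes satisfy the balance condition.
Result: Balanced


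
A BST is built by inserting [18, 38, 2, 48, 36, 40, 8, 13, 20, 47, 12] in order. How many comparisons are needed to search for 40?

Search path for 40: 18 -> 38 -> 48 -> 40
Found: True
Comparisons: 4


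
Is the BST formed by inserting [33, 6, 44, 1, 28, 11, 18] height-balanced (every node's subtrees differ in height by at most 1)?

Tree (level-order array): [33, 6, 44, 1, 28, None, None, None, None, 11, None, None, 18]
Definition: a tree is height-balanced if, at every node, |h(left) - h(right)| <= 1 (empty subtree has height -1).
Bottom-up per-node check:
  node 1: h_left=-1, h_right=-1, diff=0 [OK], height=0
  node 18: h_left=-1, h_right=-1, diff=0 [OK], height=0
  node 11: h_left=-1, h_right=0, diff=1 [OK], height=1
  node 28: h_left=1, h_right=-1, diff=2 [FAIL (|1--1|=2 > 1)], height=2
  node 6: h_left=0, h_right=2, diff=2 [FAIL (|0-2|=2 > 1)], height=3
  node 44: h_left=-1, h_right=-1, diff=0 [OK], height=0
  node 33: h_left=3, h_right=0, diff=3 [FAIL (|3-0|=3 > 1)], height=4
Node 28 violates the condition: |1 - -1| = 2 > 1.
Result: Not balanced


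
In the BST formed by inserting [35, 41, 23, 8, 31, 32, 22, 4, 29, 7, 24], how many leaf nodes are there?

Tree built from: [35, 41, 23, 8, 31, 32, 22, 4, 29, 7, 24]
Tree (level-order array): [35, 23, 41, 8, 31, None, None, 4, 22, 29, 32, None, 7, None, None, 24]
Rule: A leaf has 0 children.
Per-node child counts:
  node 35: 2 child(ren)
  node 23: 2 child(ren)
  node 8: 2 child(ren)
  node 4: 1 child(ren)
  node 7: 0 child(ren)
  node 22: 0 child(ren)
  node 31: 2 child(ren)
  node 29: 1 child(ren)
  node 24: 0 child(ren)
  node 32: 0 child(ren)
  node 41: 0 child(ren)
Matching nodes: [7, 22, 24, 32, 41]
Count of leaf nodes: 5


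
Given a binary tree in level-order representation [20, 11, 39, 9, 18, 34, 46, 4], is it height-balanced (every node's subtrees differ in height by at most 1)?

Tree (level-order array): [20, 11, 39, 9, 18, 34, 46, 4]
Definition: a tree is height-balanced if, at every node, |h(left) - h(right)| <= 1 (empty subtree has height -1).
Bottom-up per-node check:
  node 4: h_left=-1, h_right=-1, diff=0 [OK], height=0
  node 9: h_left=0, h_right=-1, diff=1 [OK], height=1
  node 18: h_left=-1, h_right=-1, diff=0 [OK], height=0
  node 11: h_left=1, h_right=0, diff=1 [OK], height=2
  node 34: h_left=-1, h_right=-1, diff=0 [OK], height=0
  node 46: h_left=-1, h_right=-1, diff=0 [OK], height=0
  node 39: h_left=0, h_right=0, diff=0 [OK], height=1
  node 20: h_left=2, h_right=1, diff=1 [OK], height=3
All nodes satisfy the balance condition.
Result: Balanced


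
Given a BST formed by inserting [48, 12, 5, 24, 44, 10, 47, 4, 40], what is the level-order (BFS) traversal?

Tree insertion order: [48, 12, 5, 24, 44, 10, 47, 4, 40]
Tree (level-order array): [48, 12, None, 5, 24, 4, 10, None, 44, None, None, None, None, 40, 47]
BFS from the root, enqueuing left then right child of each popped node:
  queue [48] -> pop 48, enqueue [12], visited so far: [48]
  queue [12] -> pop 12, enqueue [5, 24], visited so far: [48, 12]
  queue [5, 24] -> pop 5, enqueue [4, 10], visited so far: [48, 12, 5]
  queue [24, 4, 10] -> pop 24, enqueue [44], visited so far: [48, 12, 5, 24]
  queue [4, 10, 44] -> pop 4, enqueue [none], visited so far: [48, 12, 5, 24, 4]
  queue [10, 44] -> pop 10, enqueue [none], visited so far: [48, 12, 5, 24, 4, 10]
  queue [44] -> pop 44, enqueue [40, 47], visited so far: [48, 12, 5, 24, 4, 10, 44]
  queue [40, 47] -> pop 40, enqueue [none], visited so far: [48, 12, 5, 24, 4, 10, 44, 40]
  queue [47] -> pop 47, enqueue [none], visited so far: [48, 12, 5, 24, 4, 10, 44, 40, 47]
Result: [48, 12, 5, 24, 4, 10, 44, 40, 47]


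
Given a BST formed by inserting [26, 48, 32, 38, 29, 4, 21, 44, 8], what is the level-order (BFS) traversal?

Tree insertion order: [26, 48, 32, 38, 29, 4, 21, 44, 8]
Tree (level-order array): [26, 4, 48, None, 21, 32, None, 8, None, 29, 38, None, None, None, None, None, 44]
BFS from the root, enqueuing left then right child of each popped node:
  queue [26] -> pop 26, enqueue [4, 48], visited so far: [26]
  queue [4, 48] -> pop 4, enqueue [21], visited so far: [26, 4]
  queue [48, 21] -> pop 48, enqueue [32], visited so far: [26, 4, 48]
  queue [21, 32] -> pop 21, enqueue [8], visited so far: [26, 4, 48, 21]
  queue [32, 8] -> pop 32, enqueue [29, 38], visited so far: [26, 4, 48, 21, 32]
  queue [8, 29, 38] -> pop 8, enqueue [none], visited so far: [26, 4, 48, 21, 32, 8]
  queue [29, 38] -> pop 29, enqueue [none], visited so far: [26, 4, 48, 21, 32, 8, 29]
  queue [38] -> pop 38, enqueue [44], visited so far: [26, 4, 48, 21, 32, 8, 29, 38]
  queue [44] -> pop 44, enqueue [none], visited so far: [26, 4, 48, 21, 32, 8, 29, 38, 44]
Result: [26, 4, 48, 21, 32, 8, 29, 38, 44]


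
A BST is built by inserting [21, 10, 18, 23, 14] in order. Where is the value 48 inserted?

Starting tree (level order): [21, 10, 23, None, 18, None, None, 14]
Insertion path: 21 -> 23
Result: insert 48 as right child of 23
Final tree (level order): [21, 10, 23, None, 18, None, 48, 14]


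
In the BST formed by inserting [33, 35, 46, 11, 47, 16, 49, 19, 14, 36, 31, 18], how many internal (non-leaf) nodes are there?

Tree built from: [33, 35, 46, 11, 47, 16, 49, 19, 14, 36, 31, 18]
Tree (level-order array): [33, 11, 35, None, 16, None, 46, 14, 19, 36, 47, None, None, 18, 31, None, None, None, 49]
Rule: An internal node has at least one child.
Per-node child counts:
  node 33: 2 child(ren)
  node 11: 1 child(ren)
  node 16: 2 child(ren)
  node 14: 0 child(ren)
  node 19: 2 child(ren)
  node 18: 0 child(ren)
  node 31: 0 child(ren)
  node 35: 1 child(ren)
  node 46: 2 child(ren)
  node 36: 0 child(ren)
  node 47: 1 child(ren)
  node 49: 0 child(ren)
Matching nodes: [33, 11, 16, 19, 35, 46, 47]
Count of internal (non-leaf) nodes: 7


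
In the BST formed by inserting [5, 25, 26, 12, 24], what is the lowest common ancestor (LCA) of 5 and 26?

Tree insertion order: [5, 25, 26, 12, 24]
Tree (level-order array): [5, None, 25, 12, 26, None, 24]
In a BST, the LCA of p=5, q=26 is the first node v on the
root-to-leaf path with p <= v <= q (go left if both < v, right if both > v).
Walk from root:
  at 5: 5 <= 5 <= 26, this is the LCA
LCA = 5


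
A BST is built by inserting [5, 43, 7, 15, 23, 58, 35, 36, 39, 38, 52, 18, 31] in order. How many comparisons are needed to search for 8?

Search path for 8: 5 -> 43 -> 7 -> 15
Found: False
Comparisons: 4


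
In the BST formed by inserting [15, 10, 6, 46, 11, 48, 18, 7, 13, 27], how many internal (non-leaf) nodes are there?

Tree built from: [15, 10, 6, 46, 11, 48, 18, 7, 13, 27]
Tree (level-order array): [15, 10, 46, 6, 11, 18, 48, None, 7, None, 13, None, 27]
Rule: An internal node has at least one child.
Per-node child counts:
  node 15: 2 child(ren)
  node 10: 2 child(ren)
  node 6: 1 child(ren)
  node 7: 0 child(ren)
  node 11: 1 child(ren)
  node 13: 0 child(ren)
  node 46: 2 child(ren)
  node 18: 1 child(ren)
  node 27: 0 child(ren)
  node 48: 0 child(ren)
Matching nodes: [15, 10, 6, 11, 46, 18]
Count of internal (non-leaf) nodes: 6


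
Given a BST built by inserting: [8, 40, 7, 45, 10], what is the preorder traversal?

Tree insertion order: [8, 40, 7, 45, 10]
Tree (level-order array): [8, 7, 40, None, None, 10, 45]
Preorder traversal: [8, 7, 40, 10, 45]


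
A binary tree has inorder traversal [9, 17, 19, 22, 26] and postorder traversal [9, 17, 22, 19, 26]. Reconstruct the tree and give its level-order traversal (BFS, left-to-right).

Inorder:   [9, 17, 19, 22, 26]
Postorder: [9, 17, 22, 19, 26]
Algorithm: postorder visits root last, so walk postorder right-to-left;
each value is the root of the current inorder slice — split it at that
value, recurse on the right subtree first, then the left.
Recursive splits:
  root=26; inorder splits into left=[9, 17, 19, 22], right=[]
  root=19; inorder splits into left=[9, 17], right=[22]
  root=22; inorder splits into left=[], right=[]
  root=17; inorder splits into left=[9], right=[]
  root=9; inorder splits into left=[], right=[]
Reconstructed level-order: [26, 19, 17, 22, 9]


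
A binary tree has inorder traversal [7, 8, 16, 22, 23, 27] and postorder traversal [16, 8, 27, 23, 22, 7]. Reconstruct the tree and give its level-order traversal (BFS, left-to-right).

Inorder:   [7, 8, 16, 22, 23, 27]
Postorder: [16, 8, 27, 23, 22, 7]
Algorithm: postorder visits root last, so walk postorder right-to-left;
each value is the root of the current inorder slice — split it at that
value, recurse on the right subtree first, then the left.
Recursive splits:
  root=7; inorder splits into left=[], right=[8, 16, 22, 23, 27]
  root=22; inorder splits into left=[8, 16], right=[23, 27]
  root=23; inorder splits into left=[], right=[27]
  root=27; inorder splits into left=[], right=[]
  root=8; inorder splits into left=[], right=[16]
  root=16; inorder splits into left=[], right=[]
Reconstructed level-order: [7, 22, 8, 23, 16, 27]


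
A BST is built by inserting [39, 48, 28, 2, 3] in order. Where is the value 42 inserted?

Starting tree (level order): [39, 28, 48, 2, None, None, None, None, 3]
Insertion path: 39 -> 48
Result: insert 42 as left child of 48
Final tree (level order): [39, 28, 48, 2, None, 42, None, None, 3]


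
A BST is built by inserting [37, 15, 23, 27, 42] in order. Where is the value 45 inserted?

Starting tree (level order): [37, 15, 42, None, 23, None, None, None, 27]
Insertion path: 37 -> 42
Result: insert 45 as right child of 42
Final tree (level order): [37, 15, 42, None, 23, None, 45, None, 27]


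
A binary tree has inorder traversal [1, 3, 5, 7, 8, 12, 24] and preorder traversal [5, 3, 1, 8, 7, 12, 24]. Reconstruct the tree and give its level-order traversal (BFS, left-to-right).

Inorder:  [1, 3, 5, 7, 8, 12, 24]
Preorder: [5, 3, 1, 8, 7, 12, 24]
Algorithm: preorder visits root first, so consume preorder in order;
for each root, split the current inorder slice at that value into
left-subtree inorder and right-subtree inorder, then recurse.
Recursive splits:
  root=5; inorder splits into left=[1, 3], right=[7, 8, 12, 24]
  root=3; inorder splits into left=[1], right=[]
  root=1; inorder splits into left=[], right=[]
  root=8; inorder splits into left=[7], right=[12, 24]
  root=7; inorder splits into left=[], right=[]
  root=12; inorder splits into left=[], right=[24]
  root=24; inorder splits into left=[], right=[]
Reconstructed level-order: [5, 3, 8, 1, 7, 12, 24]


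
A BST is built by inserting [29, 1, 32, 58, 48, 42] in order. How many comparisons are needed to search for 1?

Search path for 1: 29 -> 1
Found: True
Comparisons: 2


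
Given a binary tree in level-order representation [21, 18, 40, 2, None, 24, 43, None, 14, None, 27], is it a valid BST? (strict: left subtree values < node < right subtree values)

Level-order array: [21, 18, 40, 2, None, 24, 43, None, 14, None, 27]
Validate using subtree bounds (lo, hi): at each node, require lo < value < hi,
then recurse left with hi=value and right with lo=value.
Preorder trace (stopping at first violation):
  at node 21 with bounds (-inf, +inf): OK
  at node 18 with bounds (-inf, 21): OK
  at node 2 with bounds (-inf, 18): OK
  at node 14 with bounds (2, 18): OK
  at node 40 with bounds (21, +inf): OK
  at node 24 with bounds (21, 40): OK
  at node 27 with bounds (24, 40): OK
  at node 43 with bounds (40, +inf): OK
No violation found at any node.
Result: Valid BST


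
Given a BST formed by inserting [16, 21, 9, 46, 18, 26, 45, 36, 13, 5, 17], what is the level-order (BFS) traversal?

Tree insertion order: [16, 21, 9, 46, 18, 26, 45, 36, 13, 5, 17]
Tree (level-order array): [16, 9, 21, 5, 13, 18, 46, None, None, None, None, 17, None, 26, None, None, None, None, 45, 36]
BFS from the root, enqueuing left then right child of each popped node:
  queue [16] -> pop 16, enqueue [9, 21], visited so far: [16]
  queue [9, 21] -> pop 9, enqueue [5, 13], visited so far: [16, 9]
  queue [21, 5, 13] -> pop 21, enqueue [18, 46], visited so far: [16, 9, 21]
  queue [5, 13, 18, 46] -> pop 5, enqueue [none], visited so far: [16, 9, 21, 5]
  queue [13, 18, 46] -> pop 13, enqueue [none], visited so far: [16, 9, 21, 5, 13]
  queue [18, 46] -> pop 18, enqueue [17], visited so far: [16, 9, 21, 5, 13, 18]
  queue [46, 17] -> pop 46, enqueue [26], visited so far: [16, 9, 21, 5, 13, 18, 46]
  queue [17, 26] -> pop 17, enqueue [none], visited so far: [16, 9, 21, 5, 13, 18, 46, 17]
  queue [26] -> pop 26, enqueue [45], visited so far: [16, 9, 21, 5, 13, 18, 46, 17, 26]
  queue [45] -> pop 45, enqueue [36], visited so far: [16, 9, 21, 5, 13, 18, 46, 17, 26, 45]
  queue [36] -> pop 36, enqueue [none], visited so far: [16, 9, 21, 5, 13, 18, 46, 17, 26, 45, 36]
Result: [16, 9, 21, 5, 13, 18, 46, 17, 26, 45, 36]


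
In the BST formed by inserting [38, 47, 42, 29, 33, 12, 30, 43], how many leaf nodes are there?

Tree built from: [38, 47, 42, 29, 33, 12, 30, 43]
Tree (level-order array): [38, 29, 47, 12, 33, 42, None, None, None, 30, None, None, 43]
Rule: A leaf has 0 children.
Per-node child counts:
  node 38: 2 child(ren)
  node 29: 2 child(ren)
  node 12: 0 child(ren)
  node 33: 1 child(ren)
  node 30: 0 child(ren)
  node 47: 1 child(ren)
  node 42: 1 child(ren)
  node 43: 0 child(ren)
Matching nodes: [12, 30, 43]
Count of leaf nodes: 3


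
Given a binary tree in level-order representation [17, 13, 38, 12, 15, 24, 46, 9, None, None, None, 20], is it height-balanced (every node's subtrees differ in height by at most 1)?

Tree (level-order array): [17, 13, 38, 12, 15, 24, 46, 9, None, None, None, 20]
Definition: a tree is height-balanced if, at every node, |h(left) - h(right)| <= 1 (empty subtree has height -1).
Bottom-up per-node check:
  node 9: h_left=-1, h_right=-1, diff=0 [OK], height=0
  node 12: h_left=0, h_right=-1, diff=1 [OK], height=1
  node 15: h_left=-1, h_right=-1, diff=0 [OK], height=0
  node 13: h_left=1, h_right=0, diff=1 [OK], height=2
  node 20: h_left=-1, h_right=-1, diff=0 [OK], height=0
  node 24: h_left=0, h_right=-1, diff=1 [OK], height=1
  node 46: h_left=-1, h_right=-1, diff=0 [OK], height=0
  node 38: h_left=1, h_right=0, diff=1 [OK], height=2
  node 17: h_left=2, h_right=2, diff=0 [OK], height=3
All nodes satisfy the balance condition.
Result: Balanced


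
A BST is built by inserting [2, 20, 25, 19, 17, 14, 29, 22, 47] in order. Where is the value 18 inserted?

Starting tree (level order): [2, None, 20, 19, 25, 17, None, 22, 29, 14, None, None, None, None, 47]
Insertion path: 2 -> 20 -> 19 -> 17
Result: insert 18 as right child of 17
Final tree (level order): [2, None, 20, 19, 25, 17, None, 22, 29, 14, 18, None, None, None, 47]


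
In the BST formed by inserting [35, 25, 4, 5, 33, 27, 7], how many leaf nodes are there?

Tree built from: [35, 25, 4, 5, 33, 27, 7]
Tree (level-order array): [35, 25, None, 4, 33, None, 5, 27, None, None, 7]
Rule: A leaf has 0 children.
Per-node child counts:
  node 35: 1 child(ren)
  node 25: 2 child(ren)
  node 4: 1 child(ren)
  node 5: 1 child(ren)
  node 7: 0 child(ren)
  node 33: 1 child(ren)
  node 27: 0 child(ren)
Matching nodes: [7, 27]
Count of leaf nodes: 2


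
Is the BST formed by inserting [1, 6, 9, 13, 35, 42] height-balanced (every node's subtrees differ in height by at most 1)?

Tree (level-order array): [1, None, 6, None, 9, None, 13, None, 35, None, 42]
Definition: a tree is height-balanced if, at every node, |h(left) - h(right)| <= 1 (empty subtree has height -1).
Bottom-up per-node check:
  node 42: h_left=-1, h_right=-1, diff=0 [OK], height=0
  node 35: h_left=-1, h_right=0, diff=1 [OK], height=1
  node 13: h_left=-1, h_right=1, diff=2 [FAIL (|-1-1|=2 > 1)], height=2
  node 9: h_left=-1, h_right=2, diff=3 [FAIL (|-1-2|=3 > 1)], height=3
  node 6: h_left=-1, h_right=3, diff=4 [FAIL (|-1-3|=4 > 1)], height=4
  node 1: h_left=-1, h_right=4, diff=5 [FAIL (|-1-4|=5 > 1)], height=5
Node 13 violates the condition: |-1 - 1| = 2 > 1.
Result: Not balanced


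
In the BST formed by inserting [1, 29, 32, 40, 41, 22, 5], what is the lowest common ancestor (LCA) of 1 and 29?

Tree insertion order: [1, 29, 32, 40, 41, 22, 5]
Tree (level-order array): [1, None, 29, 22, 32, 5, None, None, 40, None, None, None, 41]
In a BST, the LCA of p=1, q=29 is the first node v on the
root-to-leaf path with p <= v <= q (go left if both < v, right if both > v).
Walk from root:
  at 1: 1 <= 1 <= 29, this is the LCA
LCA = 1


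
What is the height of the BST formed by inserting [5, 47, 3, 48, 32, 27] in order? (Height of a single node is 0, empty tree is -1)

Insertion order: [5, 47, 3, 48, 32, 27]
Tree (level-order array): [5, 3, 47, None, None, 32, 48, 27]
Compute height bottom-up (empty subtree = -1):
  height(3) = 1 + max(-1, -1) = 0
  height(27) = 1 + max(-1, -1) = 0
  height(32) = 1 + max(0, -1) = 1
  height(48) = 1 + max(-1, -1) = 0
  height(47) = 1 + max(1, 0) = 2
  height(5) = 1 + max(0, 2) = 3
Height = 3


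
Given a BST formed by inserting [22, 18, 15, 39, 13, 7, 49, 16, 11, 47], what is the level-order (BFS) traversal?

Tree insertion order: [22, 18, 15, 39, 13, 7, 49, 16, 11, 47]
Tree (level-order array): [22, 18, 39, 15, None, None, 49, 13, 16, 47, None, 7, None, None, None, None, None, None, 11]
BFS from the root, enqueuing left then right child of each popped node:
  queue [22] -> pop 22, enqueue [18, 39], visited so far: [22]
  queue [18, 39] -> pop 18, enqueue [15], visited so far: [22, 18]
  queue [39, 15] -> pop 39, enqueue [49], visited so far: [22, 18, 39]
  queue [15, 49] -> pop 15, enqueue [13, 16], visited so far: [22, 18, 39, 15]
  queue [49, 13, 16] -> pop 49, enqueue [47], visited so far: [22, 18, 39, 15, 49]
  queue [13, 16, 47] -> pop 13, enqueue [7], visited so far: [22, 18, 39, 15, 49, 13]
  queue [16, 47, 7] -> pop 16, enqueue [none], visited so far: [22, 18, 39, 15, 49, 13, 16]
  queue [47, 7] -> pop 47, enqueue [none], visited so far: [22, 18, 39, 15, 49, 13, 16, 47]
  queue [7] -> pop 7, enqueue [11], visited so far: [22, 18, 39, 15, 49, 13, 16, 47, 7]
  queue [11] -> pop 11, enqueue [none], visited so far: [22, 18, 39, 15, 49, 13, 16, 47, 7, 11]
Result: [22, 18, 39, 15, 49, 13, 16, 47, 7, 11]


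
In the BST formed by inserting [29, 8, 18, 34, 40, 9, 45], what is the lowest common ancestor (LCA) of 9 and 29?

Tree insertion order: [29, 8, 18, 34, 40, 9, 45]
Tree (level-order array): [29, 8, 34, None, 18, None, 40, 9, None, None, 45]
In a BST, the LCA of p=9, q=29 is the first node v on the
root-to-leaf path with p <= v <= q (go left if both < v, right if both > v).
Walk from root:
  at 29: 9 <= 29 <= 29, this is the LCA
LCA = 29


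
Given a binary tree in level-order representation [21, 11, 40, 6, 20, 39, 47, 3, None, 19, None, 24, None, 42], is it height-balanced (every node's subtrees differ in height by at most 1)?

Tree (level-order array): [21, 11, 40, 6, 20, 39, 47, 3, None, 19, None, 24, None, 42]
Definition: a tree is height-balanced if, at every node, |h(left) - h(right)| <= 1 (empty subtree has height -1).
Bottom-up per-node check:
  node 3: h_left=-1, h_right=-1, diff=0 [OK], height=0
  node 6: h_left=0, h_right=-1, diff=1 [OK], height=1
  node 19: h_left=-1, h_right=-1, diff=0 [OK], height=0
  node 20: h_left=0, h_right=-1, diff=1 [OK], height=1
  node 11: h_left=1, h_right=1, diff=0 [OK], height=2
  node 24: h_left=-1, h_right=-1, diff=0 [OK], height=0
  node 39: h_left=0, h_right=-1, diff=1 [OK], height=1
  node 42: h_left=-1, h_right=-1, diff=0 [OK], height=0
  node 47: h_left=0, h_right=-1, diff=1 [OK], height=1
  node 40: h_left=1, h_right=1, diff=0 [OK], height=2
  node 21: h_left=2, h_right=2, diff=0 [OK], height=3
All nodes satisfy the balance condition.
Result: Balanced


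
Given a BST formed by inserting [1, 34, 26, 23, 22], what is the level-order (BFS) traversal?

Tree insertion order: [1, 34, 26, 23, 22]
Tree (level-order array): [1, None, 34, 26, None, 23, None, 22]
BFS from the root, enqueuing left then right child of each popped node:
  queue [1] -> pop 1, enqueue [34], visited so far: [1]
  queue [34] -> pop 34, enqueue [26], visited so far: [1, 34]
  queue [26] -> pop 26, enqueue [23], visited so far: [1, 34, 26]
  queue [23] -> pop 23, enqueue [22], visited so far: [1, 34, 26, 23]
  queue [22] -> pop 22, enqueue [none], visited so far: [1, 34, 26, 23, 22]
Result: [1, 34, 26, 23, 22]


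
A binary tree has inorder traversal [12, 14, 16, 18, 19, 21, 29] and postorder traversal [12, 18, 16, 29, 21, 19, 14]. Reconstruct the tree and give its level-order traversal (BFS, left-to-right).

Inorder:   [12, 14, 16, 18, 19, 21, 29]
Postorder: [12, 18, 16, 29, 21, 19, 14]
Algorithm: postorder visits root last, so walk postorder right-to-left;
each value is the root of the current inorder slice — split it at that
value, recurse on the right subtree first, then the left.
Recursive splits:
  root=14; inorder splits into left=[12], right=[16, 18, 19, 21, 29]
  root=19; inorder splits into left=[16, 18], right=[21, 29]
  root=21; inorder splits into left=[], right=[29]
  root=29; inorder splits into left=[], right=[]
  root=16; inorder splits into left=[], right=[18]
  root=18; inorder splits into left=[], right=[]
  root=12; inorder splits into left=[], right=[]
Reconstructed level-order: [14, 12, 19, 16, 21, 18, 29]


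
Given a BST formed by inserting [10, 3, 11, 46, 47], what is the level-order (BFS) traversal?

Tree insertion order: [10, 3, 11, 46, 47]
Tree (level-order array): [10, 3, 11, None, None, None, 46, None, 47]
BFS from the root, enqueuing left then right child of each popped node:
  queue [10] -> pop 10, enqueue [3, 11], visited so far: [10]
  queue [3, 11] -> pop 3, enqueue [none], visited so far: [10, 3]
  queue [11] -> pop 11, enqueue [46], visited so far: [10, 3, 11]
  queue [46] -> pop 46, enqueue [47], visited so far: [10, 3, 11, 46]
  queue [47] -> pop 47, enqueue [none], visited so far: [10, 3, 11, 46, 47]
Result: [10, 3, 11, 46, 47]


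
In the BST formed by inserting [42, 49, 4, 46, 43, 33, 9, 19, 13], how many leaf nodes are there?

Tree built from: [42, 49, 4, 46, 43, 33, 9, 19, 13]
Tree (level-order array): [42, 4, 49, None, 33, 46, None, 9, None, 43, None, None, 19, None, None, 13]
Rule: A leaf has 0 children.
Per-node child counts:
  node 42: 2 child(ren)
  node 4: 1 child(ren)
  node 33: 1 child(ren)
  node 9: 1 child(ren)
  node 19: 1 child(ren)
  node 13: 0 child(ren)
  node 49: 1 child(ren)
  node 46: 1 child(ren)
  node 43: 0 child(ren)
Matching nodes: [13, 43]
Count of leaf nodes: 2


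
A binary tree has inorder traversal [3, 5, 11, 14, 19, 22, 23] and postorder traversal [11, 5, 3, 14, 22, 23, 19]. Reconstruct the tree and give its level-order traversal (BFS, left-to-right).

Inorder:   [3, 5, 11, 14, 19, 22, 23]
Postorder: [11, 5, 3, 14, 22, 23, 19]
Algorithm: postorder visits root last, so walk postorder right-to-left;
each value is the root of the current inorder slice — split it at that
value, recurse on the right subtree first, then the left.
Recursive splits:
  root=19; inorder splits into left=[3, 5, 11, 14], right=[22, 23]
  root=23; inorder splits into left=[22], right=[]
  root=22; inorder splits into left=[], right=[]
  root=14; inorder splits into left=[3, 5, 11], right=[]
  root=3; inorder splits into left=[], right=[5, 11]
  root=5; inorder splits into left=[], right=[11]
  root=11; inorder splits into left=[], right=[]
Reconstructed level-order: [19, 14, 23, 3, 22, 5, 11]


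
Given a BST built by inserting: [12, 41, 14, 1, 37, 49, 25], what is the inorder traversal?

Tree insertion order: [12, 41, 14, 1, 37, 49, 25]
Tree (level-order array): [12, 1, 41, None, None, 14, 49, None, 37, None, None, 25]
Inorder traversal: [1, 12, 14, 25, 37, 41, 49]


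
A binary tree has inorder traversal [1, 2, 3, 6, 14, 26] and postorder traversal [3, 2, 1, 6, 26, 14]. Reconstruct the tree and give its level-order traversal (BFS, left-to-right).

Inorder:   [1, 2, 3, 6, 14, 26]
Postorder: [3, 2, 1, 6, 26, 14]
Algorithm: postorder visits root last, so walk postorder right-to-left;
each value is the root of the current inorder slice — split it at that
value, recurse on the right subtree first, then the left.
Recursive splits:
  root=14; inorder splits into left=[1, 2, 3, 6], right=[26]
  root=26; inorder splits into left=[], right=[]
  root=6; inorder splits into left=[1, 2, 3], right=[]
  root=1; inorder splits into left=[], right=[2, 3]
  root=2; inorder splits into left=[], right=[3]
  root=3; inorder splits into left=[], right=[]
Reconstructed level-order: [14, 6, 26, 1, 2, 3]


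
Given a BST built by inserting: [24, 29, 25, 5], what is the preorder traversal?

Tree insertion order: [24, 29, 25, 5]
Tree (level-order array): [24, 5, 29, None, None, 25]
Preorder traversal: [24, 5, 29, 25]


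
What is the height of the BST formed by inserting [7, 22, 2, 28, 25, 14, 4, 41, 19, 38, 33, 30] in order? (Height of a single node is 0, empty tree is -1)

Insertion order: [7, 22, 2, 28, 25, 14, 4, 41, 19, 38, 33, 30]
Tree (level-order array): [7, 2, 22, None, 4, 14, 28, None, None, None, 19, 25, 41, None, None, None, None, 38, None, 33, None, 30]
Compute height bottom-up (empty subtree = -1):
  height(4) = 1 + max(-1, -1) = 0
  height(2) = 1 + max(-1, 0) = 1
  height(19) = 1 + max(-1, -1) = 0
  height(14) = 1 + max(-1, 0) = 1
  height(25) = 1 + max(-1, -1) = 0
  height(30) = 1 + max(-1, -1) = 0
  height(33) = 1 + max(0, -1) = 1
  height(38) = 1 + max(1, -1) = 2
  height(41) = 1 + max(2, -1) = 3
  height(28) = 1 + max(0, 3) = 4
  height(22) = 1 + max(1, 4) = 5
  height(7) = 1 + max(1, 5) = 6
Height = 6
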